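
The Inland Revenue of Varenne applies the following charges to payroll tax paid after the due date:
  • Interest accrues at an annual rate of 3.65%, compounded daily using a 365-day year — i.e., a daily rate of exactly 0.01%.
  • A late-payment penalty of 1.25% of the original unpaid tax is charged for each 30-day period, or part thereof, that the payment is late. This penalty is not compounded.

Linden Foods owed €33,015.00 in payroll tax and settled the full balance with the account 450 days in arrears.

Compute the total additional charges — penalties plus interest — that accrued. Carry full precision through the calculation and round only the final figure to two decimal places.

Penalty periods: ⌈450/30⌉ = 15; penalty = 15 × 1.25% × €33,015.00 = €6,190.31…
Interest: €33,015.00 × ((1 + 0.0001)^450 − 1) = €33,015.00 × 0.04602551… = €1,519.5321…
Penalties + interest = €6,190.3125 + €1,519.5321… = €7,709.84

€7,709.84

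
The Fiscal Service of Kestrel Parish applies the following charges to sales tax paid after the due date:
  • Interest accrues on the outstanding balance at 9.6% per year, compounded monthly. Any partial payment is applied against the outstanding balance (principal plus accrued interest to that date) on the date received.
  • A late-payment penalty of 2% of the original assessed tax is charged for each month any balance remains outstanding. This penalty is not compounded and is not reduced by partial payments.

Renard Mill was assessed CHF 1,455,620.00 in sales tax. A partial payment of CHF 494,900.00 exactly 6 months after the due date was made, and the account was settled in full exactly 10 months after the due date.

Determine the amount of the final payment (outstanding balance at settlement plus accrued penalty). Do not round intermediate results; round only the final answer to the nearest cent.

CHF 1,356,548.63

Monthly rate = 9.6% ÷ 12 = 0.8%
Balance at month 6: CHF 1,455,620.0000 × (1 + 0.008)^6 = CHF 1,526,902.1505…
After CHF 494,900.00 payment: CHF 1,526,902.1505… − CHF 494,900.00 = CHF 1,032,002.1505…
Balance at month 10: CHF 1,032,002.1505… × (1 + 0.008)^4 = CHF 1,065,424.6259…
Penalty: 10 × 2% × CHF 1,455,620.00 = CHF 291,124.00
Final settlement = outstanding balance + penalty = CHF 1,065,424.6259… + CHF 291,124.00 = CHF 1,356,548.63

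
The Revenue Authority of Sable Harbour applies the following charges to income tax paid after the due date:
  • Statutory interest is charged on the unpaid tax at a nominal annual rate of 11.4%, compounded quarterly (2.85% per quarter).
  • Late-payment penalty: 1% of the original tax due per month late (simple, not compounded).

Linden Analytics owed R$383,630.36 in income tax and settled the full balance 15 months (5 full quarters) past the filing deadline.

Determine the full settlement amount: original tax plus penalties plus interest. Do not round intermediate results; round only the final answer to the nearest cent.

Late-payment penalty = 1% × R$383,630.36 × 15 mo = R$57,544.55…
Interest: R$383,630.36 × ((1 + 0.0285)^5 − 1) = R$383,630.36 × 0.1508573… = R$57,873.4437…
Total = R$383,630.36 + R$57,544.5540 + R$57,873.4437… = R$499,048.36

R$499,048.36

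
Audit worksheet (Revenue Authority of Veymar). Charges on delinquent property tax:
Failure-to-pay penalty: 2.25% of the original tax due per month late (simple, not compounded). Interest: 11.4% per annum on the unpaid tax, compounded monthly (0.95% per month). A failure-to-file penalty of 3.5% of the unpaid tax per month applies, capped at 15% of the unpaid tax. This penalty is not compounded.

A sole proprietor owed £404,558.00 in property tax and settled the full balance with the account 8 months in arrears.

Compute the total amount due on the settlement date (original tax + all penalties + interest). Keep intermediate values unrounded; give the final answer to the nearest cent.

Failure-to-file: 8 × 3.5% × £404,558.00 = £113,276.24, capped at 15% × £404,558.00 = £60,683.70
Failure-to-pay penalty: 8 × 2.25% × £404,558.00 = £72,820.44
Interest: £404,558.00 × ((1 + 0.0095)^8 − 1) = £404,558.00 × 0.0785756… = £31,788.3825…
Total = £404,558.00 + £133,504.1400 + £31,788.3825… = £569,850.52

£569,850.52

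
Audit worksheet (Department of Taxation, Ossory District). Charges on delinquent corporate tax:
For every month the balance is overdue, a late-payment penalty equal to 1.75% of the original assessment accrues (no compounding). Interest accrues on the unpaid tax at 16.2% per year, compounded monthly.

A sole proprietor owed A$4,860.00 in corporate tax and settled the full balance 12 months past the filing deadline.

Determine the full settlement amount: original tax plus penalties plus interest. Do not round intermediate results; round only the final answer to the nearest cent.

Late-payment penalty = 1.75% × A$4,860.00 × 12 mo = A$1,020.60
Interest (16.2%/yr ÷ 12 = 1.35%/month): A$4,860.00 × ((1 + 0.0135)^12 − 1) = A$848.4908…
Total = A$4,860.00 + A$1,020.6000 + A$848.4908… = A$6,729.09

A$6,729.09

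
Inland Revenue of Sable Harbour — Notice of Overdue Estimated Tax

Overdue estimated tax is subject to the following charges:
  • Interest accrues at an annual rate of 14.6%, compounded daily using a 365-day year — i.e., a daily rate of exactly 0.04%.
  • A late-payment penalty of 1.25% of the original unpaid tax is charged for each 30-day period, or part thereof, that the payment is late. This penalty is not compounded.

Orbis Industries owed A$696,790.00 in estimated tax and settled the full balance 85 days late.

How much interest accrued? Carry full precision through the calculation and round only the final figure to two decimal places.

Interest: A$696,790.00 × ((1 + 0.0004)^85 − 1) = A$696,790.00 × 0.03457757… = A$24,093.3074…

A$24,093.31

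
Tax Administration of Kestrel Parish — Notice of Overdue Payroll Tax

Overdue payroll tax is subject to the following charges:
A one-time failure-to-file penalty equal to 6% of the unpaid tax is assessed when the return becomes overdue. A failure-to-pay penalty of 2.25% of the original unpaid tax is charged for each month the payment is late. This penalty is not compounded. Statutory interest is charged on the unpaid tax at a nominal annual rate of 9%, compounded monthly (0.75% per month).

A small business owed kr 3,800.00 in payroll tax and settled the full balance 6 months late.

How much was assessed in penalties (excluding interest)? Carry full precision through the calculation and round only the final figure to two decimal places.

Failure-to-file penalty: 6% × kr 3,800.00 = kr 228.00
Failure-to-pay penalty = 2.25% × kr 3,800.00 × 6 mo = kr 513.00
Total penalty = kr 228.00 + kr 513.00 = kr 741.00

kr 741.00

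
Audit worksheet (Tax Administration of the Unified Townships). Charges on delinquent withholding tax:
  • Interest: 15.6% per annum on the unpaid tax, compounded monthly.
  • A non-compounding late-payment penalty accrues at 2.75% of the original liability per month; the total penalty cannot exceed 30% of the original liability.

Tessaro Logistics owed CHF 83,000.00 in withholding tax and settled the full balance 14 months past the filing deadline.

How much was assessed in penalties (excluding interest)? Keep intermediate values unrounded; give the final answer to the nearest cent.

CHF 24,900.00

Penalty (uncapped): 14 × 2.75% × CHF 83,000.00 = CHF 31,955.00; cap = 30% × CHF 83,000.00 = CHF 24,900.00 → penalty = CHF 24,900.00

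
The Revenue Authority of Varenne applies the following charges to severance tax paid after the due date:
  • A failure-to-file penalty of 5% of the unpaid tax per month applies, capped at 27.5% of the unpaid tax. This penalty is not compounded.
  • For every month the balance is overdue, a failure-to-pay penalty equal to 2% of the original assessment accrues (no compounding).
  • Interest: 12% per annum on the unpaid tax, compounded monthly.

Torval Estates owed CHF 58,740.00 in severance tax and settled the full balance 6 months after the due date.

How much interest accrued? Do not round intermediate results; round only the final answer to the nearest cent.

Interest (12%/yr ÷ 12 = 1%/month): CHF 58,740.00 × ((1 + 0.01)^6 − 1) = CHF 3,613.6936…

CHF 3,613.69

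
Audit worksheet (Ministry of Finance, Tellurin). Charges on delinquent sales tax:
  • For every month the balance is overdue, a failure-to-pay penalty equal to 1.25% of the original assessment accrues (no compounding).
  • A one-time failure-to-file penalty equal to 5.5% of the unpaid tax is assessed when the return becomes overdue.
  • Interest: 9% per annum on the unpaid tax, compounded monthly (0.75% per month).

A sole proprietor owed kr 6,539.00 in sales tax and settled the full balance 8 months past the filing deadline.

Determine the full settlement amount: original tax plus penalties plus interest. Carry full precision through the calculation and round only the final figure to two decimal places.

kr 7,955.34

Failure-to-file penalty: 5.5% × kr 6,539.00 = kr 359.65…
Failure-to-pay penalty: 8 × 1.25% × kr 6,539.00 = kr 653.90
Interest: kr 6,539.00 × ((1 + 0.0075)^8 − 1) = kr 6,539.00 × 0.0615988… = kr 402.7949…
Total = kr 6,539.00 + kr 1,013.5450 + kr 402.7949… = kr 7,955.34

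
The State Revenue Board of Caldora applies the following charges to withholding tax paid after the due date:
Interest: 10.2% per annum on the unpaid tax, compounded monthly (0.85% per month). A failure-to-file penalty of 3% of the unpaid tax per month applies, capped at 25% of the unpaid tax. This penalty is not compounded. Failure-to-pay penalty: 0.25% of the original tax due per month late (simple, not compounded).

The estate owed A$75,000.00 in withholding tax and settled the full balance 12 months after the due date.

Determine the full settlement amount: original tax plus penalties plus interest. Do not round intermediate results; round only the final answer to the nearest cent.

Failure-to-file: 12 × 3% × A$75,000.00 = A$27,000.00, capped at 25% × A$75,000.00 = A$18,750.00
Failure-to-pay penalty = 0.25% × A$75,000.00 × 12 mo = A$2,250.00
Interest: A$75,000.00 × ((1 + 0.0085)^12 − 1) = A$75,000.00 × 0.1069062… = A$8,017.9670…
Total = A$75,000.00 + A$21,000.0000 + A$8,017.9670… = A$104,017.97

A$104,017.97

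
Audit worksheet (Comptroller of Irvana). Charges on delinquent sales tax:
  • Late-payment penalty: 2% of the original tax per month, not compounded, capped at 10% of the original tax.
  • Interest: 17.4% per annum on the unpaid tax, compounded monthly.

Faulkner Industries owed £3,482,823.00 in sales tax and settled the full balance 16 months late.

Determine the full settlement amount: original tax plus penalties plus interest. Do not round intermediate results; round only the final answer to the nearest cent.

£4,733,228.06

Penalty (uncapped): 16 × 2% × £3,482,823.00 = £1,114,503.36; cap = 10% × £3,482,823.00 = £348,282.30 → penalty = £348,282.30
Interest (17.4%/yr ÷ 12 = 1.45%/month): £3,482,823.00 × ((1 + 0.0145)^16 − 1) = £902,122.7603…
Total = £3,482,823.00 + £348,282.3000 + £902,122.7603… = £4,733,228.06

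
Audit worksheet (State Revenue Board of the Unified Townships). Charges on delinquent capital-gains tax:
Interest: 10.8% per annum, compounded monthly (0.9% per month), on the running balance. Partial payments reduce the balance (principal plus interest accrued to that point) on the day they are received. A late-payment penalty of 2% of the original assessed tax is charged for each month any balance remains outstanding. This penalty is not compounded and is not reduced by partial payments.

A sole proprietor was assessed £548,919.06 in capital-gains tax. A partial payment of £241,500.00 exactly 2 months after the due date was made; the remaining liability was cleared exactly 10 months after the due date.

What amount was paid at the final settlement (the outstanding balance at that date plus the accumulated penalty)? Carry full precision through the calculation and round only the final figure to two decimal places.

Balance at month 2: £548,919.0600 × (1 + 0.009)^2 = £558,844.0655…
After £241,500.00 payment: £558,844.0655… − £241,500.00 = £317,344.0655…
Balance at month 10: £317,344.0655… × (1 + 0.009)^8 = £340,925.6766…
Penalty: 10 × 2% × £548,919.06 = £109,783.81…
Final settlement = outstanding balance + penalty = £340,925.6766… + £109,783.81… = £450,709.49

£450,709.49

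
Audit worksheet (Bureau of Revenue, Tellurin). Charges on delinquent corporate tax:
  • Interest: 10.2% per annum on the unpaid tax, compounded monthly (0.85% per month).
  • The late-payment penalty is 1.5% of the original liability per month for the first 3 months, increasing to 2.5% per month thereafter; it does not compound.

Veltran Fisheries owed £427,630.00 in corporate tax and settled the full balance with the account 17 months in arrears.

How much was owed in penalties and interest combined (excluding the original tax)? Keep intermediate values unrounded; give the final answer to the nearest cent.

Penalty, months 1–3: 3 × 1.5% × £427,630.00 = £19,243.35
Penalty, months 4–17: 14 × 2.5% × £427,630.00 = £149,670.50
Interest: £427,630.00 × ((1 + 0.0085)^17 − 1) = £427,630.00 × 0.1547563… = £66,178.4400…
Penalties + interest = £168,913.8500 + £66,178.4400… = £235,092.29

£235,092.29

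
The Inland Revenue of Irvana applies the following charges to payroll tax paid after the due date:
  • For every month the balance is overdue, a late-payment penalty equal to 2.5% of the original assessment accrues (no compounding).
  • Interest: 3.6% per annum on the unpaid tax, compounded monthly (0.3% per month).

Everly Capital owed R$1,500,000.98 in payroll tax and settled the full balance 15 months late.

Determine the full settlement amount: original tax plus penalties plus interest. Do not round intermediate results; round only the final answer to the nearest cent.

Late-payment penalty: 15 × 2.5% × R$1,500,000.98 = R$562,500.37…
Interest: R$1,500,000.98 × ((1 + 0.003)^15 − 1) = R$1,500,000.98 × 0.0459574… = R$68,936.1395…
Total = R$1,500,000.98 + R$562,500.3675 + R$68,936.1395… = R$2,131,437.49

R$2,131,437.49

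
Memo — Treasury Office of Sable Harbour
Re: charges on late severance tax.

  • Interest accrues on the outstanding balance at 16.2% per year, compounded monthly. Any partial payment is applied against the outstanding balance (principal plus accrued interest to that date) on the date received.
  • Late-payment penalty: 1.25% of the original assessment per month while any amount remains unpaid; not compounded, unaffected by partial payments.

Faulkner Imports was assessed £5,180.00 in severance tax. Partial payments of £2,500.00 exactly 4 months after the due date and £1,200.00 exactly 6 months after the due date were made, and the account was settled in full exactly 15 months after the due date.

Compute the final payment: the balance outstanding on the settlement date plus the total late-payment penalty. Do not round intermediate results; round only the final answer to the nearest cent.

Monthly rate = 16.2% ÷ 12 = 1.35%
Balance at month 4: £5,180.0000 × (1 + 0.0135)^4 = £5,465.4355…
After £2,500.00 payment: £5,465.4355… − £2,500.00 = £2,965.4355…
Balance at month 6: £2,965.4355… × (1 + 0.0135)^2 = £3,046.0427…
After £1,200.00 payment: £3,046.0427… − £1,200.00 = £1,846.0427…
Balance at month 15: £1,846.0427… × (1 + 0.0135)^9 = £2,082.8381…
Penalty: 15 × 1.25% × £5,180.00 = £971.25
Final settlement = outstanding balance + penalty = £2,082.8381… + £971.25 = £3,054.09

£3,054.09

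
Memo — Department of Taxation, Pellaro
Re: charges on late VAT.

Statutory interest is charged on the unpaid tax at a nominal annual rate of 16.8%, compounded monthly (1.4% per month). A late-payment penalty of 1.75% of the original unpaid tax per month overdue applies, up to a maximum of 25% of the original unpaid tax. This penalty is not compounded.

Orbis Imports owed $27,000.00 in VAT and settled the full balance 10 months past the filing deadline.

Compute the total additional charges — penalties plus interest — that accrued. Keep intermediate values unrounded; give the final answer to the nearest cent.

$8,752.25

Penalty: 10 × 1.75% × $27,000.00 = $4,725.00 (below the 25% cap of $6,750.00)
Interest: $27,000.00 × ((1 + 0.014)^10 − 1) = $27,000.00 × 0.1491575… = $4,027.2521…
Penalties + interest = $4,725.0000 + $4,027.2521… = $8,752.25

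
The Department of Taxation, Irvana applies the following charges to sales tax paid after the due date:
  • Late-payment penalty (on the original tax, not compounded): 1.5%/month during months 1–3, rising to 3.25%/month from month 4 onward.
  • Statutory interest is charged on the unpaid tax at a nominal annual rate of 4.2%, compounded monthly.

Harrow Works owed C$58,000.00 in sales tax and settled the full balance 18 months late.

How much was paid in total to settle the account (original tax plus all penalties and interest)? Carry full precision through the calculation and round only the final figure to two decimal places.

C$92,649.76

Penalty, months 1–3: 3 × 1.5% × C$58,000.00 = C$2,610.00
Penalty, months 4–18: 15 × 3.25% × C$58,000.00 = C$28,275.00
Interest (4.2%/yr ÷ 12 = 0.35%/month): C$58,000.00 × ((1 + 0.0035)^18 − 1) = C$3,764.7626…
Total = C$58,000.00 + C$30,885.0000 + C$3,764.7626… = C$92,649.76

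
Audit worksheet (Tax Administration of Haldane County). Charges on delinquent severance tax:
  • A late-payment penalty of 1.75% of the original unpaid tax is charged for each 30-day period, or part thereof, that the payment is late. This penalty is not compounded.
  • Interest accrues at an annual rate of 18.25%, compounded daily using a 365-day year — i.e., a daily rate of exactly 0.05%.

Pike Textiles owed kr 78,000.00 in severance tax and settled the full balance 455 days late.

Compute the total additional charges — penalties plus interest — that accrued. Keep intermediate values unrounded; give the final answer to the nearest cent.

Penalty periods: ⌈455/30⌉ = 16; penalty = 16 × 1.75% × kr 78,000.00 = kr 21,840.00
Interest: kr 78,000.00 × ((1 + 0.0005)^455 − 1) = kr 78,000.00 × 0.25538606… = kr 19,920.1128…
Penalties + interest = kr 21,840.0000 + kr 19,920.1128… = kr 41,760.11

kr 41,760.11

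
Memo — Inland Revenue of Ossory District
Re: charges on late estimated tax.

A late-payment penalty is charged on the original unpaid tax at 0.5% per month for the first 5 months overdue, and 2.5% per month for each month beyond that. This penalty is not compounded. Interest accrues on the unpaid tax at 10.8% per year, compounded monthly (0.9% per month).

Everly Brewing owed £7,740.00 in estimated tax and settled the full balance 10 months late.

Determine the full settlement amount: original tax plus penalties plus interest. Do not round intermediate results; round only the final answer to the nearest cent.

£9,626.50

Penalty, months 1–5: 5 × 0.5% × £7,740.00 = £193.50
Penalty, months 6–10: 5 × 2.5% × £7,740.00 = £967.50
Interest: £7,740.00 × ((1 + 0.009)^10 − 1) = £7,740.00 × 0.0937339… = £725.5002…
Total = £7,740.00 + £1,161.0000 + £725.5002… = £9,626.50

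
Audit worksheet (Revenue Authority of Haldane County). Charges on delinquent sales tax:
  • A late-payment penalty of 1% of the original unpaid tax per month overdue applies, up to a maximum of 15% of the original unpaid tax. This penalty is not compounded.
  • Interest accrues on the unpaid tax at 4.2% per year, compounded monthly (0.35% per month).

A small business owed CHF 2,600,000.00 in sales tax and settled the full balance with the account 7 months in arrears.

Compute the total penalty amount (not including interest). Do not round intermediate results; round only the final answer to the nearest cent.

CHF 182,000.00

Penalty: 7 × 1% × CHF 2,600,000.00 = CHF 182,000.00 (below the 15% cap of CHF 390,000.00)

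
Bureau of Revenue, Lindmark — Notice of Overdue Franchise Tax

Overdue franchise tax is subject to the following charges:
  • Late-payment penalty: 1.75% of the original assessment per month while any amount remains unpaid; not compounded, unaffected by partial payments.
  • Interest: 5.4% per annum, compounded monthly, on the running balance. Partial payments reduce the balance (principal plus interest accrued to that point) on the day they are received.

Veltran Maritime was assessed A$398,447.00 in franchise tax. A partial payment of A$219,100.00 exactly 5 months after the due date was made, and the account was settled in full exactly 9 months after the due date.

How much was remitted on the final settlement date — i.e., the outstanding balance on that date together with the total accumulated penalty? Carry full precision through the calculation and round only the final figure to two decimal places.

A$254,562.54

Monthly rate = 5.4% ÷ 12 = 0.45%
Balance at month 5: A$398,447.0000 × (1 + 0.0045)^5 = A$407,493.1069…
After A$219,100.00 payment: A$407,493.1069… − A$219,100.00 = A$188,393.1069…
Balance at month 9: A$188,393.1069… × (1 + 0.0045)^4 = A$191,807.1414…
Penalty: 9 × 1.75% × A$398,447.00 = A$62,755.40…
Final settlement = outstanding balance + penalty = A$191,807.1414… + A$62,755.40… = A$254,562.54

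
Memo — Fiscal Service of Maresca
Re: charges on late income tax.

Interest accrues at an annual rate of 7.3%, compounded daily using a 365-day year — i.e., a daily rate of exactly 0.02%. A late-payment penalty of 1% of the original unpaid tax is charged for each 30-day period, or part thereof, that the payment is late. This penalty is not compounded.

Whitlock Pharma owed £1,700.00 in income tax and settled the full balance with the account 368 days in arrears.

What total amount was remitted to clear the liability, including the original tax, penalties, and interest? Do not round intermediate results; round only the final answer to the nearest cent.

£2,050.83

Penalty periods: ⌈368/30⌉ = 13; penalty = 13 × 1% × £1,700.00 = £221.00
Interest: £1,700.00 × ((1 + 0.0002)^368 − 1) = £1,700.00 × 0.07636825… = £129.8260…
Total = £1,700.00 + £221.0000 + £129.8260… = £2,050.83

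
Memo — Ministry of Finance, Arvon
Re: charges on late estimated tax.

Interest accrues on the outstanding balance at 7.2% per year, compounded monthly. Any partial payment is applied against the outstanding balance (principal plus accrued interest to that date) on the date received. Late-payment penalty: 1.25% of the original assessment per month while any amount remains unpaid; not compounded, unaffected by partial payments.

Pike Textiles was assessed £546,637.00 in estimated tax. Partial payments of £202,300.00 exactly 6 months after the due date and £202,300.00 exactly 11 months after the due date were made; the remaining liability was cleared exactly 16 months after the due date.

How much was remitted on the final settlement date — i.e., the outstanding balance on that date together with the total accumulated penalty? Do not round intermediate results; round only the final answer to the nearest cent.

Monthly rate = 7.2% ÷ 12 = 0.6%
Balance at month 6: £546,637.0000 × (1 + 0.006)^6 = £566,613.4881…
After £202,300.00 payment: £566,613.4881… − £202,300.00 = £364,313.4881…
Balance at month 11: £364,313.4881… × (1 + 0.006)^5 = £375,374.8349…
After £202,300.00 payment: £375,374.8349… − £202,300.00 = £173,074.8349…
Balance at month 16: £173,074.8349… × (1 + 0.006)^5 = £178,329.7618…
Penalty: 16 × 1.25% × £546,637.00 = £109,327.40
Final settlement = outstanding balance + penalty = £178,329.7618… + £109,327.40 = £287,657.16

£287,657.16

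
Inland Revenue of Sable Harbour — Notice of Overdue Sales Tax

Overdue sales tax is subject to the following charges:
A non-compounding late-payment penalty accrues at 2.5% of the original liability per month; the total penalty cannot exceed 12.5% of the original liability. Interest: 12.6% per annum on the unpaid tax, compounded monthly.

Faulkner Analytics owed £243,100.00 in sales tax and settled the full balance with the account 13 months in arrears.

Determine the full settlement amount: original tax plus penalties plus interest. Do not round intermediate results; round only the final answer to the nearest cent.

£308,843.83

Penalty (uncapped): 13 × 2.5% × £243,100.00 = £79,007.50; cap = 12.5% × £243,100.00 = £30,387.50 → penalty = £30,387.50
Interest (12.6%/yr ÷ 12 = 1.05%/month): £243,100.00 × ((1 + 0.0105)^13 − 1) = £35,356.3274…
Total = £243,100.00 + £30,387.5000 + £35,356.3274… = £308,843.83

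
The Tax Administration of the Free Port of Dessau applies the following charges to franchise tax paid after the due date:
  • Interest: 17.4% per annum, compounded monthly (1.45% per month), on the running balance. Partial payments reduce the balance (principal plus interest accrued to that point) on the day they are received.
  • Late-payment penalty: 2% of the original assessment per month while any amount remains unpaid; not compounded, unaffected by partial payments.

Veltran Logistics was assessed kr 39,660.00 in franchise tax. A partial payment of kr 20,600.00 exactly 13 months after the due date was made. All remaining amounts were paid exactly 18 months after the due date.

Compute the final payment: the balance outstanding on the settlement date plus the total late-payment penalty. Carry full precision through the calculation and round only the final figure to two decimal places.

Balance at month 13: kr 39,660.0000 × (1 + 0.0145)^13 = kr 47,822.1809…
After kr 20,600.00 payment: kr 47,822.1809… − kr 20,600.00 = kr 27,222.1809…
Balance at month 18: kr 27,222.1809… × (1 + 0.0145)^5 = kr 29,253.8596…
Penalty: 18 × 2% × kr 39,660.00 = kr 14,277.60
Final settlement = outstanding balance + penalty = kr 29,253.8596… + kr 14,277.60 = kr 43,531.46

kr 43,531.46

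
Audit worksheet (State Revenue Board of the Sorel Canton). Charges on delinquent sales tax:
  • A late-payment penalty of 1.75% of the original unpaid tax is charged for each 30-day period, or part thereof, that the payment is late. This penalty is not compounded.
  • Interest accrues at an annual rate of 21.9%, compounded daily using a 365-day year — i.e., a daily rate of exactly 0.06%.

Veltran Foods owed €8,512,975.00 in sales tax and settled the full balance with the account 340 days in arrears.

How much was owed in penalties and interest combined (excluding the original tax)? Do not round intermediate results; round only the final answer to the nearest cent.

Penalty periods: ⌈340/30⌉ = 12; penalty = 12 × 1.75% × €8,512,975.00 = €1,787,724.75
Interest: €8,512,975.00 × ((1 + 0.0006)^340 − 1) = €8,512,975.00 × 0.22622314… = €1,925,831.9038…
Penalties + interest = €1,787,724.7500 + €1,925,831.9038… = €3,713,556.65

€3,713,556.65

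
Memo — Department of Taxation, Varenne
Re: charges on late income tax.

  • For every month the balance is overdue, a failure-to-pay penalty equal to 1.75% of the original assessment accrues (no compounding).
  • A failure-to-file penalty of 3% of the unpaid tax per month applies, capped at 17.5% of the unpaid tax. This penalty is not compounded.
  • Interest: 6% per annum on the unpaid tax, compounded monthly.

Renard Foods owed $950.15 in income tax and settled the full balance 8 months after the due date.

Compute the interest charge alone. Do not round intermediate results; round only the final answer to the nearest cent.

Interest (6%/yr ÷ 12 = 0.5%/month): $950.15 × ((1 + 0.005)^8 − 1) = $38.6778…

$38.68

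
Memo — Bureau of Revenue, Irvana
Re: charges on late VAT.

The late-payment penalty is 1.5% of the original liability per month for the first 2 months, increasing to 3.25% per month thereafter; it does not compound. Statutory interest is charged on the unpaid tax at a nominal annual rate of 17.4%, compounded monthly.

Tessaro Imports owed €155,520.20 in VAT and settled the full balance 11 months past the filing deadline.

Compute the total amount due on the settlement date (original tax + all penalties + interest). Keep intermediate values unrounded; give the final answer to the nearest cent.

€232,359.88

Penalty, months 1–2: 2 × 1.5% × €155,520.20 = €4,665.61…
Penalty, months 3–11: 9 × 3.25% × €155,520.20 = €45,489.66…
Interest (17.4%/yr ÷ 12 = 1.45%/month): €155,520.20 × ((1 + 0.0145)^11 − 1) = €26,684.4143…
Total = €155,520.20 + €50,155.2645 + €26,684.4143… = €232,359.88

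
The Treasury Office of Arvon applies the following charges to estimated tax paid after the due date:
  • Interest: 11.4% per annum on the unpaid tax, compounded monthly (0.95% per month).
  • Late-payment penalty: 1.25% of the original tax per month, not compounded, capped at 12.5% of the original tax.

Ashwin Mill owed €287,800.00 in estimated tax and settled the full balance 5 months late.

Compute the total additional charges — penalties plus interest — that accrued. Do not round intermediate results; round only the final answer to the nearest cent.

Penalty: 5 × 1.25% × €287,800.00 = €17,987.50 (below the 12.5% cap of €35,975.00)
Interest: €287,800.00 × ((1 + 0.0095)^5 − 1) = €287,800.00 × 0.0484111… = €13,932.7188…
Penalties + interest = €17,987.5000 + €13,932.7188… = €31,920.22

€31,920.22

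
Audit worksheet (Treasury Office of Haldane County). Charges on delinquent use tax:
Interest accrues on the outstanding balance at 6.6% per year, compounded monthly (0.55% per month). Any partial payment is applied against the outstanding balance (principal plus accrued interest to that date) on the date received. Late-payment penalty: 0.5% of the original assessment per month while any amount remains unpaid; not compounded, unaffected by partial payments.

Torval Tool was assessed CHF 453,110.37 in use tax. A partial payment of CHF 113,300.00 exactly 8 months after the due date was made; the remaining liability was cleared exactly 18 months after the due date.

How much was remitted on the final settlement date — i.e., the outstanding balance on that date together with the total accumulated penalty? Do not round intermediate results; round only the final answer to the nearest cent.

CHF 421,220.13

Balance at month 8: CHF 453,110.3700 × (1 + 0.0055)^8 = CHF 473,435.2615…
After CHF 113,300.00 payment: CHF 473,435.2615… − CHF 113,300.00 = CHF 360,135.2615…
Balance at month 18: CHF 360,135.2615… × (1 + 0.0055)^10 = CHF 380,440.1948…
Penalty: 18 × 0.5% × CHF 453,110.37 = CHF 40,779.93…
Final settlement = outstanding balance + penalty = CHF 380,440.1948… + CHF 40,779.93… = CHF 421,220.13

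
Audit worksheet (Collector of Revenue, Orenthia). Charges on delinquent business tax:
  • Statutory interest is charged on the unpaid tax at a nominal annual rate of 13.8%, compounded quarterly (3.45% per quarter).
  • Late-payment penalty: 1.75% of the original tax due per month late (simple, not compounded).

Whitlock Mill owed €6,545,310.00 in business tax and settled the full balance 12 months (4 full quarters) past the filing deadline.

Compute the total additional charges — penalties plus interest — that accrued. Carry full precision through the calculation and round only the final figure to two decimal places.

Late-payment penalty: 12 × 1.75% × €6,545,310.00 = €1,374,515.10
Interest: €6,545,310.00 × ((1 + 0.0345)^4 − 1) = €6,545,310.00 × 0.1453072… = €951,080.4807…
Penalties + interest = €1,374,515.1000 + €951,080.4807… = €2,325,595.58

€2,325,595.58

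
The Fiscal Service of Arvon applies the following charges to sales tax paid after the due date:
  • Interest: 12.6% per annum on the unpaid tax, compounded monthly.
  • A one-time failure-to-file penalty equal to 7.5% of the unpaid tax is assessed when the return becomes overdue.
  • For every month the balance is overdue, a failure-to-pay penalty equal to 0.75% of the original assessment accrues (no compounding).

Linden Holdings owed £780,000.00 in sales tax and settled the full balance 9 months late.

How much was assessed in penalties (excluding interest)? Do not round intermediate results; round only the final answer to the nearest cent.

Failure-to-file penalty: 7.5% × £780,000.00 = £58,500.00
Failure-to-pay penalty = 0.75% × £780,000.00 × 9 mo = £52,650.00
Total penalty = £58,500.00 + £52,650.00 = £111,150.00

£111,150.00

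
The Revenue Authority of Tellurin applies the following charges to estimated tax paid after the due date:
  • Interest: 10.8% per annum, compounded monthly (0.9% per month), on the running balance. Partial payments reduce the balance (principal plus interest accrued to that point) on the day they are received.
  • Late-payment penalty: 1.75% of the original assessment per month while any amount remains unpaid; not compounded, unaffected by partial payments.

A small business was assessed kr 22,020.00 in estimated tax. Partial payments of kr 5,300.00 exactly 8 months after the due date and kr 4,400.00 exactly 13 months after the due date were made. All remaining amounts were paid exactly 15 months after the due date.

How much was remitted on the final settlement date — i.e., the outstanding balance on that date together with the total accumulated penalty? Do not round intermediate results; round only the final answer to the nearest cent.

Balance at month 8: kr 22,020.0000 × (1 + 0.009)^8 = kr 23,656.2905…
After kr 5,300.00 payment: kr 23,656.2905… − kr 5,300.00 = kr 18,356.2905…
Balance at month 13: kr 18,356.2905… × (1 + 0.009)^5 = kr 19,197.3266…
After kr 4,400.00 payment: kr 19,197.3266… − kr 4,400.00 = kr 14,797.3266…
Balance at month 15: kr 14,797.3266… × (1 + 0.009)^2 = kr 15,064.8770…
Penalty: 15 × 1.75% × kr 22,020.00 = kr 5,780.25
Final settlement = outstanding balance + penalty = kr 15,064.8770… + kr 5,780.25 = kr 20,845.13

kr 20,845.13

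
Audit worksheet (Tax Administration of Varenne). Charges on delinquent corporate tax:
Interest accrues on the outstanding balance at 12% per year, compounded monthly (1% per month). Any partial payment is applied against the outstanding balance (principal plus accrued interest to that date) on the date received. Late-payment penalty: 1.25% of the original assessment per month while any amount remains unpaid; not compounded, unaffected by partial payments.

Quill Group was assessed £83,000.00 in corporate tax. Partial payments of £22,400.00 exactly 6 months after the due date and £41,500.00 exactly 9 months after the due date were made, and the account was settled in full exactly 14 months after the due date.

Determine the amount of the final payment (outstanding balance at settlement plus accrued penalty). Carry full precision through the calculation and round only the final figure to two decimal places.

£42,058.45

Balance at month 6: £83,000.0000 × (1 + 0.01)^6 = £88,106.1725…
After £22,400.00 payment: £88,106.1725… − £22,400.00 = £65,706.1725…
Balance at month 9: £65,706.1725… × (1 + 0.01)^3 = £67,697.1352…
After £41,500.00 payment: £67,697.1352… − £41,500.00 = £26,197.1352…
Balance at month 14: £26,197.1352… × (1 + 0.01)^5 = £27,533.4524…
Penalty: 14 × 1.25% × £83,000.00 = £14,525.00
Final settlement = outstanding balance + penalty = £27,533.4524… + £14,525.00 = £42,058.45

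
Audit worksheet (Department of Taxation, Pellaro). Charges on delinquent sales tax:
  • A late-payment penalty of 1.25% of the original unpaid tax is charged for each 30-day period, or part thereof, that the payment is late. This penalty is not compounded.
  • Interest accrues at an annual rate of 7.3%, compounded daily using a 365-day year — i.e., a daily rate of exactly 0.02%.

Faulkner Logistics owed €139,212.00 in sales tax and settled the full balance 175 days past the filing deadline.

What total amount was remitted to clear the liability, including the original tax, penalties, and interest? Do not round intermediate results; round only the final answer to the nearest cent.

Penalty periods: ⌈175/30⌉ = 6; penalty = 6 × 1.25% × €139,212.00 = €10,440.90
Interest: €139,212.00 × ((1 + 0.0002)^175 − 1) = €139,212.00 × 0.03561608… = €4,958.1864…
Total = €139,212.00 + €10,440.9000 + €4,958.1864… = €154,611.09

€154,611.09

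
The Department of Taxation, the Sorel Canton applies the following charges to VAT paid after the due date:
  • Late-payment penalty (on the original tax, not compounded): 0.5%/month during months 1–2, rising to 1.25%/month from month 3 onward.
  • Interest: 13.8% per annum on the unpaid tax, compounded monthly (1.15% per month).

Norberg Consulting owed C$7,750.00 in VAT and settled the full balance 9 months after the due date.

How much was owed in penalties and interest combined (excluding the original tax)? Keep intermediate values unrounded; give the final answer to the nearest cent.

C$1,595.66

Penalty, months 1–2: 2 × 0.5% × C$7,750.00 = C$77.50
Penalty, months 3–9: 7 × 1.25% × C$7,750.00 = C$678.13…
Interest: C$7,750.00 × ((1 + 0.0115)^9 − 1) = C$7,750.00 × 0.1083910… = C$840.0301…
Penalties + interest = C$755.6250 + C$840.0301… = C$1,595.66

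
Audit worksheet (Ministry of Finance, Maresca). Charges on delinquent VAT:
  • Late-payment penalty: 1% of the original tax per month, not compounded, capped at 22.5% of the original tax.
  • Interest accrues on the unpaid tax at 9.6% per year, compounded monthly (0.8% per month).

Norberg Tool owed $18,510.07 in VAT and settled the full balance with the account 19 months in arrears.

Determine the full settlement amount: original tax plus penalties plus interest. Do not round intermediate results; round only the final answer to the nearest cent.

$25,052.57

Penalty: 19 × 1% × $18,510.07 = $3,516.91… (below the 22.5% cap of $4,164.77…)
Interest: $18,510.07 × ((1 + 0.008)^19 − 1) = $18,510.07 × 0.1634564… = $3,025.5893…
Total = $18,510.07 + $3,516.9133 + $3,025.5893… = $25,052.57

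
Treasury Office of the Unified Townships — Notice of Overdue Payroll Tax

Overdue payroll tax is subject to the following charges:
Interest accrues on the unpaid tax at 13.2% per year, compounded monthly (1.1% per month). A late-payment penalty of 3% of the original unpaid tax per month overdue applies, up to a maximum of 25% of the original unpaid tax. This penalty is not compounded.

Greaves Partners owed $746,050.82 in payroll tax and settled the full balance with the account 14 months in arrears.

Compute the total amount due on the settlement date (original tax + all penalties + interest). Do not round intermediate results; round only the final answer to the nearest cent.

Penalty (uncapped): 14 × 3% × $746,050.82 = $313,341.34…; cap = 25% × $746,050.82 = $186,512.71… → penalty = $186,512.71…
Interest: $746,050.82 × ((1 + 0.011)^14 − 1) = $746,050.82 × 0.1655105… = $123,479.2200…
Total = $746,050.82 + $186,512.7050 + $123,479.2200… = $1,056,042.74

$1,056,042.74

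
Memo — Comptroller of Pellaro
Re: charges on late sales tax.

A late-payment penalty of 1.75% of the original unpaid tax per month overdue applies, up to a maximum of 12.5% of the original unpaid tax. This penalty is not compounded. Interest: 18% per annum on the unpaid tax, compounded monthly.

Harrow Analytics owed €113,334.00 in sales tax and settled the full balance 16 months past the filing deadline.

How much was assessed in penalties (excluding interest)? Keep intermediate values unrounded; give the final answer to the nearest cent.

Penalty (uncapped): 16 × 1.75% × €113,334.00 = €31,733.52; cap = 12.5% × €113,334.00 = €14,166.75 → penalty = €14,166.75

€14,166.75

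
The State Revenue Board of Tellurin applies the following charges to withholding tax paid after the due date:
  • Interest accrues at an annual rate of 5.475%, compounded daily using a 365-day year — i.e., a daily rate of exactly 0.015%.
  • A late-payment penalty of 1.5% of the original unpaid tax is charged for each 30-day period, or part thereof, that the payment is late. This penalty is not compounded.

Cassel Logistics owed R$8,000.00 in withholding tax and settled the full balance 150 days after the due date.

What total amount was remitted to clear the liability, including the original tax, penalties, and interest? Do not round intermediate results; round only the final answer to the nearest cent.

R$8,782.03

Penalty periods: ⌈150/30⌉ = 5; penalty = 5 × 1.5% × R$8,000.00 = R$600.00
Interest: R$8,000.00 × ((1 + 0.00015)^150 − 1) = R$8,000.00 × 0.02275331… = R$182.0265…
Total = R$8,000.00 + R$600.0000 + R$182.0265… = R$8,782.03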